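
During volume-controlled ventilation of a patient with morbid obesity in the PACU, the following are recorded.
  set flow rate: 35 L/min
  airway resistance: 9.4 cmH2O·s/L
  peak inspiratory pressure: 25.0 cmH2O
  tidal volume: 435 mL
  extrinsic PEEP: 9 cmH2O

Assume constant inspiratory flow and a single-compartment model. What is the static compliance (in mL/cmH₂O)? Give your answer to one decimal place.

41.4

Flow: 35 L/min ÷ 60 = 0.5833 L/s.
Equation of motion (constant flow): PIP = Vt/C + R·V̇ + PEEP.
Vt/C = PIP − R·V̇ − PEEP = 25.0 − 9.4×0.5833 − 9 = 25.0 − 5.483 − 9 = 10.517 cmH2O.
C = Vt / 10.517 = 435 / 10.517 = 41.362 mL/cmH2O.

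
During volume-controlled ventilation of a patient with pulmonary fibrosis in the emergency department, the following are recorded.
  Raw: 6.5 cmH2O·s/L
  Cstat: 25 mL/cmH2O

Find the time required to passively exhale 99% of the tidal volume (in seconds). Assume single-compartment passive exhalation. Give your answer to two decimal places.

0.75

τ = R × C = 6.5 × 25 mL/cmH2O = 6.5 × 0.025 L/cmH2O = 0.1625 s.
Exhaled fraction f = 1 − e^(−t/τ) → t = −τ·ln(1 − f) = −0.1625·ln(0.01) = 0.7483 s.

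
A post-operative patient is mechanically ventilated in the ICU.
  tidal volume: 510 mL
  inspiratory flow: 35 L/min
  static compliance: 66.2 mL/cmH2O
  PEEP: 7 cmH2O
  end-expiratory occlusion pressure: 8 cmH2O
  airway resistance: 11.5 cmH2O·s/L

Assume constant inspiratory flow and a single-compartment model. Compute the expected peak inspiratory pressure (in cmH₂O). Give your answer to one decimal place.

Flow: 35 L/min ÷ 60 = 0.5833 L/s.
Total PEEP = 8 cmH2O (set 7 + intrinsic 1); this is the baseline alveolar pressure.
Equation of motion (constant flow): PIP = Vt/C + R·V̇ + PEEP.
PIP = 510/66.2 + 11.5×0.5833 + 8 = 7.704 + 6.708 + 8 = 22.412 cmH2O.

22.4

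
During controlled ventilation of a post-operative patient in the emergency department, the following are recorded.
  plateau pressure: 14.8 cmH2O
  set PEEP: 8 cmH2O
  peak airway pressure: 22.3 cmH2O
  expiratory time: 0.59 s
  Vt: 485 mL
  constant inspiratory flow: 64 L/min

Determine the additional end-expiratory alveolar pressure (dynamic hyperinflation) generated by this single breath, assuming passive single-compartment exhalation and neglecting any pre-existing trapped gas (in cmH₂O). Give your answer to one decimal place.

2.1

Flow: 64 L/min ÷ 60 = 1.0667 L/s.
R = (PIP − Pplat)/V̇ = (22.3 − 14.8) / 1.0667 = 7.5/1.0667 = 7.031 cmH2O·s/L.
C = Vt/(Pplat − PEEP) = 485.0 / (14.8 − 8) = 485.0/6.8 = 71.324 mL/cmH2O.
τ = R × C = 7.031 × 0.07132 L/cmH2O = 0.5015 s.
Fraction remaining = e^(−Te/τ) = e^(−0.59/0.5015) = 0.3084; trapped volume = 485.0 × 0.3084 = 149.57 mL.
Additional alveolar pressure from trapping ≈ V_trapped / C = 149.57 / 71.324 = 2.097 cmH2O.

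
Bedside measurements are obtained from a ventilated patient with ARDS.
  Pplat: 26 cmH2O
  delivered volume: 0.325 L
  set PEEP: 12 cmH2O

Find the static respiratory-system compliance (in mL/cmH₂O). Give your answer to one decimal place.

23.2

Cstat = Vt / (Pplat − PEEP) = 325 / (26 − 12) = 325 / 14.0 = 23.214 mL/cmH2O.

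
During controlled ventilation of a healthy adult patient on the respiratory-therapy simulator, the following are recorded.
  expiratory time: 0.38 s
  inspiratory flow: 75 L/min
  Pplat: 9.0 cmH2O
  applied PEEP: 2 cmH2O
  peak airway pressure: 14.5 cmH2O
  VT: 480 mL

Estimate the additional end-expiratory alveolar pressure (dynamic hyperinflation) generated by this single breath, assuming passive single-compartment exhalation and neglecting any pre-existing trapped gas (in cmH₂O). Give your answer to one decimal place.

Flow: 75 L/min ÷ 60 = 1.25 L/s.
R = (PIP − Pplat)/V̇ = (14.5 − 9.0) / 1.25 = 5.5/1.25 = 4.4 cmH2O·s/L.
C = Vt/(Pplat − PEEP) = 480.0 / (9.0 − 2) = 480.0/7.0 = 68.571 mL/cmH2O.
τ = R × C = 4.4 × 0.06857 L/cmH2O = 0.3017 s.
Fraction remaining = e^(−Te/τ) = e^(−0.38/0.3017) = 0.2838; trapped volume = 480.0 × 0.2838 = 136.22 mL.
Additional alveolar pressure from trapping ≈ V_trapped / C = 136.22 / 68.571 = 1.987 cmH2O.

2.0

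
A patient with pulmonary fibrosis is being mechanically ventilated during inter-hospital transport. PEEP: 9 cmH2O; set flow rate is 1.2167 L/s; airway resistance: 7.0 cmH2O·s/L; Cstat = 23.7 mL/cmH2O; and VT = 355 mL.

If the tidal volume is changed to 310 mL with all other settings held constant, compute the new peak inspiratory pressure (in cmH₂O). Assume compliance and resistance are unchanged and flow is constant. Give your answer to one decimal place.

30.6

PIP = Vt/C + R·V̇ + PEEP (constant-flow equation of motion).
Only the elastic term changes: ΔPIP = ΔVt / C = (310 − 355) / 23.7 = -1.899 cmH2O.
Original PIP = 355/23.7 + 7.0×1.2167 + 9 = 32.496 cmH2O; new PIP = 32.496 + (-1.899) = 30.597 cmH2O.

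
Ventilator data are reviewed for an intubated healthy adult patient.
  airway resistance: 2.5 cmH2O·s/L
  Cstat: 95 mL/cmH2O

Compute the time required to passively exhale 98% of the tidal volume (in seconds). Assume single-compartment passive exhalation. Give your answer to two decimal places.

0.93

τ = R × C = 2.5 × 95 mL/cmH2O = 2.5 × 0.095 L/cmH2O = 0.2375 s.
Exhaled fraction f = 1 − e^(−t/τ) → t = −τ·ln(1 − f) = −0.2375·ln(0.02) = 0.9291 s.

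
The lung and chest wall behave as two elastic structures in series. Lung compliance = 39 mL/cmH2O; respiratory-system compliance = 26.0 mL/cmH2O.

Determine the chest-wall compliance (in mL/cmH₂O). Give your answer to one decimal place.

1/Ccw = 1/Crs − 1/CL.
1/Ccw = 1/26.0 − 1/39 = 0.01282.
Ccw = 78.003 mL/cmH2O.

78.0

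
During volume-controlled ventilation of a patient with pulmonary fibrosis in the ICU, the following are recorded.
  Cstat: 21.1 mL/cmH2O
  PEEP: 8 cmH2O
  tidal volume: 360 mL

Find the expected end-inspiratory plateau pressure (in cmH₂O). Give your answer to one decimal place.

Pplat = PEEP + Vt / Cstat = 8 + 360 / 21.1 = 8 + 17.062 = 25.062 cmH2O.

25.1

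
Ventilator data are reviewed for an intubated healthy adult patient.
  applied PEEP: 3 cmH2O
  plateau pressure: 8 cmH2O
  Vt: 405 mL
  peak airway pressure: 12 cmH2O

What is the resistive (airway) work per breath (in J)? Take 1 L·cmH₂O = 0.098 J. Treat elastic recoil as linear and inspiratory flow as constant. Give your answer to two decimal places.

With constant inspiratory flow the resistive pressure is constant at PIP − Pplat = 12 − 8 = 4.0 cmH2O, so resistive work = 4.0 × 0.405 = 1.62 L·cmH2O.
× 0.098 J/(L·cmH2O) → 0.1588 J.

0.16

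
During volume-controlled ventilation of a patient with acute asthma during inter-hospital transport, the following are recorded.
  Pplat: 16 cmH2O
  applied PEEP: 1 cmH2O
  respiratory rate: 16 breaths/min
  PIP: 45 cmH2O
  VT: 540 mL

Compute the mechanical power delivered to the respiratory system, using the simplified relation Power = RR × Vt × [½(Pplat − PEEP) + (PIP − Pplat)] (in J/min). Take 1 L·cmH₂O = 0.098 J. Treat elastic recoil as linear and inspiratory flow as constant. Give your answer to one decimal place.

30.9

Per-breath work = Vt × [½(Pplat−PEEP) + (PIP−Pplat)] = 0.540 × [0.5×15.0 + 29.0] = 0.540 × 36.5 = 19.71 L·cmH2O.
Power = 16 × 19.71 = 315.36 L·cmH2O/min.
× 0.098 J/(L·cmH2O) → 30.905 J/min.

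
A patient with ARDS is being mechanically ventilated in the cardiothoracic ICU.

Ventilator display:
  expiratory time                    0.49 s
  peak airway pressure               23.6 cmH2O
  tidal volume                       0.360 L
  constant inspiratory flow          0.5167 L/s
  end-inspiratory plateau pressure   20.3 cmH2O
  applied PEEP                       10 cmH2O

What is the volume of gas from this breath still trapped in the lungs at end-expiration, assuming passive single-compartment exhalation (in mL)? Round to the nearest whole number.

40

R = (PIP − Pplat)/V̇ = (23.6 − 20.3) / 0.5167 = 3.3/0.5167 = 6.387 cmH2O·s/L.
C = Vt/(Pplat − PEEP) = 360.0 / (20.3 − 10) = 360.0/10.3 = 34.951 mL/cmH2O.
τ = R × C = 6.387 × 0.03495 L/cmH2O = 0.2232 s.
Fraction remaining = e^(−Te/τ) = e^(−0.49/0.2232) = 0.1113.
Trapped volume = 360.0 × 0.1113 = 40.068 mL.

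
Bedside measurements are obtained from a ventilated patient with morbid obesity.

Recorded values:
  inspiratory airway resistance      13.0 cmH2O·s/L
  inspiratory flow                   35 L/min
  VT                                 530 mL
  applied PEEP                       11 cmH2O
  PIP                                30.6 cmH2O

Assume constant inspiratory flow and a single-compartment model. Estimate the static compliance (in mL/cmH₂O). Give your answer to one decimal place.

44.1

Flow: 35 L/min ÷ 60 = 0.5833 L/s.
Equation of motion (constant flow): PIP = Vt/C + R·V̇ + PEEP.
Vt/C = PIP − R·V̇ − PEEP = 30.6 − 13.0×0.5833 − 11 = 30.6 − 7.583 − 11 = 12.017 cmH2O.
C = Vt / 12.017 = 530 / 12.017 = 44.104 mL/cmH2O.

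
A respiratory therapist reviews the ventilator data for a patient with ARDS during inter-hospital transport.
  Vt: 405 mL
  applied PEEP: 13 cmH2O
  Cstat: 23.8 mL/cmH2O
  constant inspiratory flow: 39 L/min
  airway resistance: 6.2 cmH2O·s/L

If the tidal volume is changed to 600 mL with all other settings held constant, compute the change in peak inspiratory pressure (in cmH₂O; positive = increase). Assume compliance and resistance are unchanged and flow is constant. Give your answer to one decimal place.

8.2

PIP = Vt/C + R·V̇ + PEEP (constant-flow equation of motion).
Only the elastic term changes: ΔPIP = ΔVt / C = (600 − 405) / 23.8 = 8.193 cmH2O.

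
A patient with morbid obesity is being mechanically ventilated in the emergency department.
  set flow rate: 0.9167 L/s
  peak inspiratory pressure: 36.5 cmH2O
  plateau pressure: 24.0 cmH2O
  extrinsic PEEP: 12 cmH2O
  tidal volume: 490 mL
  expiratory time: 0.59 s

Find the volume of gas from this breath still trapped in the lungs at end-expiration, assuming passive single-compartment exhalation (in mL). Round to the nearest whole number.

170

R = (PIP − Pplat)/V̇ = (36.5 − 24.0) / 0.9167 = 12.5/0.9167 = 13.636 cmH2O·s/L.
C = Vt/(Pplat − PEEP) = 490.0 / (24.0 − 12) = 490.0/12.0 = 40.833 mL/cmH2O.
τ = R × C = 13.636 × 0.04083 L/cmH2O = 0.5568 s.
Fraction remaining = e^(−Te/τ) = e^(−0.59/0.5568) = 0.3466.
Trapped volume = 490.0 × 0.3466 = 169.83 mL.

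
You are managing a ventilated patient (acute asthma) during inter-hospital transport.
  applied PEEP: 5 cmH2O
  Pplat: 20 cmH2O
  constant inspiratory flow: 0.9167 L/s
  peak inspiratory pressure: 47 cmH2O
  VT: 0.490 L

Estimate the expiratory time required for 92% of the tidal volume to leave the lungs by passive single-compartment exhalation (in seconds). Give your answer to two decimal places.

R = (PIP − Pplat)/V̇ = (47 − 20) / 0.9167 = 27.0/0.9167 = 29.453 cmH2O·s/L.
C = Vt/(Pplat − PEEP) = 490.0 / (20 − 5) = 490.0/15.0 = 32.667 mL/cmH2O.
τ = R × C = 29.453 × 0.03267 L/cmH2O = 0.9622 s.
t = −τ·ln(1 − 0.92) = −0.9622·ln(0.08) = 2.43 s.

2.43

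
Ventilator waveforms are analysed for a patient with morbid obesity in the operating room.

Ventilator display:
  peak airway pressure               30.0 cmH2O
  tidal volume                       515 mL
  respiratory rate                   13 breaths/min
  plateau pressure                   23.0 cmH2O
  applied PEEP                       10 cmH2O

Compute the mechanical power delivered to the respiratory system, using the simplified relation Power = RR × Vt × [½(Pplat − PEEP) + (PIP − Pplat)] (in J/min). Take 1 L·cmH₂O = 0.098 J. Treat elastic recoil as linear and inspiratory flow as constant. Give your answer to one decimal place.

Per-breath work = Vt × [½(Pplat−PEEP) + (PIP−Pplat)] = 0.515 × [0.5×13.0 + 7.0] = 0.515 × 13.5 = 6.953 L·cmH2O.
Power = 13 × 6.953 = 90.389 L·cmH2O/min.
× 0.098 J/(L·cmH2O) → 8.858 J/min.

8.9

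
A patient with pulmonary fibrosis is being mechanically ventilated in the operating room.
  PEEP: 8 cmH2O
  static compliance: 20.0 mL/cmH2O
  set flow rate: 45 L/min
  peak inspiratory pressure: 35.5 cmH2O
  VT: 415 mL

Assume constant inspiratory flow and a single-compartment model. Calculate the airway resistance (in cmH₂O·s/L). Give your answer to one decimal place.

Flow: 45 L/min ÷ 60 = 0.75 L/s.
Equation of motion (constant flow): PIP = Vt/C + R·V̇ + PEEP.
R·V̇ = PIP − Vt/C − PEEP = 35.5 − 415/20.0 − 8 = 35.5 − 20.75 − 8 = 6.75 cmH2O.
R = 6.75 / 0.75 = 9.0 cmH2O·s/L.

9.0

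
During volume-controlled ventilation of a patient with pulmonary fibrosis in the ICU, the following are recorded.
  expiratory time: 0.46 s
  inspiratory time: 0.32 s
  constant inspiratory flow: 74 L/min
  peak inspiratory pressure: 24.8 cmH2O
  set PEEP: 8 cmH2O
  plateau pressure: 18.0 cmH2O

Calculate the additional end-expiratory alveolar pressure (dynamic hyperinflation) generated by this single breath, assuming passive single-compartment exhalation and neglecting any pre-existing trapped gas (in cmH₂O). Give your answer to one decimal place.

Flow: 74 L/min ÷ 60 = 1.2333 L/s.
Vt = flow × Ti = 1.2333 L/s × 0.32 s × 1000 mL/L = 394.66 mL.
R = (PIP − Pplat)/V̇ = (24.8 − 18.0) / 1.2333 = 6.8/1.2333 = 5.514 cmH2O·s/L.
C = Vt/(Pplat − PEEP) = 394.66 / (18.0 − 8) = 394.66/10.0 = 39.466 mL/cmH2O.
τ = R × C = 5.514 × 0.03947 L/cmH2O = 0.2176 s.
Fraction remaining = e^(−Te/τ) = e^(−0.46/0.2176) = 0.1208; trapped volume = 394.66 × 0.1208 = 47.675 mL.
Additional alveolar pressure from trapping ≈ V_trapped / C = 47.675 / 39.466 = 1.208 cmH2O.

1.2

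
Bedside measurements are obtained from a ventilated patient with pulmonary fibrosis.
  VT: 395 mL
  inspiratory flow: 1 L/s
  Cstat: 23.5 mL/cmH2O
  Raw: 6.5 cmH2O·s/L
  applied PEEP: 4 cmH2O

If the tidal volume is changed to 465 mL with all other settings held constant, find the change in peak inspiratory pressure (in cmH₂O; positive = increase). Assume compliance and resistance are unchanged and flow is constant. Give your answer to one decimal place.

PIP = Vt/C + R·V̇ + PEEP (constant-flow equation of motion).
Only the elastic term changes: ΔPIP = ΔVt / C = (465 − 395) / 23.5 = 2.979 cmH2O.

3.0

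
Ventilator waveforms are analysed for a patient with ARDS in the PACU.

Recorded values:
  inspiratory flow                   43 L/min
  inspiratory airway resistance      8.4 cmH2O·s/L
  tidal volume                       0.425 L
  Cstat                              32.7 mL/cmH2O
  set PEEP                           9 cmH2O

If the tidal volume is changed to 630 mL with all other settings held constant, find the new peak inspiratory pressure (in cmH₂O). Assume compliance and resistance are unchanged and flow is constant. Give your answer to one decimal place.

34.3

Flow: 43 L/min ÷ 60 = 0.7167 L/s.
PIP = Vt/C + R·V̇ + PEEP (constant-flow equation of motion).
Only the elastic term changes: ΔPIP = ΔVt / C = (630 − 425) / 32.7 = 6.269 cmH2O.
Original PIP = 425/32.7 + 8.4×0.7167 + 9 = 28.017 cmH2O; new PIP = 28.017 + (6.269) = 34.286 cmH2O.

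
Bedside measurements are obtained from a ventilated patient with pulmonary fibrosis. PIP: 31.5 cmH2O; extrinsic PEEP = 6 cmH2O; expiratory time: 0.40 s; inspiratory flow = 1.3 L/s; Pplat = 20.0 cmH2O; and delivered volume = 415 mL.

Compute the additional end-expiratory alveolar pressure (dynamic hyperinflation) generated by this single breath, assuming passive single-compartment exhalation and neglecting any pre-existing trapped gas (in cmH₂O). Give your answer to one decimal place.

R = (PIP − Pplat)/V̇ = (31.5 − 20.0) / 1.3 = 11.5/1.3 = 8.846 cmH2O·s/L.
C = Vt/(Pplat − PEEP) = 415.0 / (20.0 − 6) = 415.0/14.0 = 29.643 mL/cmH2O.
τ = R × C = 8.846 × 0.02964 L/cmH2O = 0.2622 s.
Fraction remaining = e^(−Te/τ) = e^(−0.40/0.2622) = 0.2175; trapped volume = 415.0 × 0.2175 = 90.263 mL.
Additional alveolar pressure from trapping ≈ V_trapped / C = 90.263 / 29.643 = 3.045 cmH2O.

3.0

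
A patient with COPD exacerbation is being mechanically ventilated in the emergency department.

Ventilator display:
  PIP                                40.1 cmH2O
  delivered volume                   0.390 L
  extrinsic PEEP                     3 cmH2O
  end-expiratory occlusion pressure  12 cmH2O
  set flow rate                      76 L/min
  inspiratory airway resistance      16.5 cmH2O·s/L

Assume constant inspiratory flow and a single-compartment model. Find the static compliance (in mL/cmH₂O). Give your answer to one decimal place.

54.2

Flow: 76 L/min ÷ 60 = 1.2667 L/s.
Total PEEP = 12 cmH2O (set 3 + intrinsic 9); this is the baseline alveolar pressure.
Equation of motion (constant flow): PIP = Vt/C + R·V̇ + PEEP.
Vt/C = PIP − R·V̇ − PEEP = 40.1 − 16.5×1.2667 − 12 = 40.1 − 20.901 − 12 = 7.199 cmH2O.
C = Vt / 7.199 = 390 / 7.199 = 54.174 mL/cmH2O.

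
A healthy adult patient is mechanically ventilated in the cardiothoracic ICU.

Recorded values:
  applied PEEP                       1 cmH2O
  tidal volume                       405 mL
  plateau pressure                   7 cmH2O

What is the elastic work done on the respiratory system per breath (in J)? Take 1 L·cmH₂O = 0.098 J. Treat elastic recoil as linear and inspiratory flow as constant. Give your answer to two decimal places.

Elastic work ≈ ½ × (Pplat − PEEP) × Vt = 0.5 × (7 − 1) × 0.405 L = 0.5 × 6.0 × 0.405 = 1.215 L·cmH2O.
× 0.098 J/(L·cmH2O) → 0.1191 J.

0.12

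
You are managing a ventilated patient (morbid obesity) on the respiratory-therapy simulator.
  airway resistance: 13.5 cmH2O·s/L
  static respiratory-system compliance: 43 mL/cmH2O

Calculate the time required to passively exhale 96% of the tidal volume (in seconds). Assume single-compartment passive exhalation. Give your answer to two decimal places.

τ = R × C = 13.5 × 43 mL/cmH2O = 13.5 × 0.043 L/cmH2O = 0.5805 s.
Exhaled fraction f = 1 − e^(−t/τ) → t = −τ·ln(1 − f) = −0.5805·ln(0.04) = 1.869 s.

1.87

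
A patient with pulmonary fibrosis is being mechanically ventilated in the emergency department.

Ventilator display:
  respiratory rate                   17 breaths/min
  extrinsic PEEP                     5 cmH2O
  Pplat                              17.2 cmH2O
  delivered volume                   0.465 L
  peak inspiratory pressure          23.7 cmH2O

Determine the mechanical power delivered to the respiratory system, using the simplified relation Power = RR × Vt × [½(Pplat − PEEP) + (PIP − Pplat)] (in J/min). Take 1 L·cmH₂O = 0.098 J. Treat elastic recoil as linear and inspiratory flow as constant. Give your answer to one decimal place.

Per-breath work = Vt × [½(Pplat−PEEP) + (PIP−Pplat)] = 0.465 × [0.5×12.2 + 6.5] = 0.465 × 12.6 = 5.859 L·cmH2O.
Power = 17 × 5.859 = 99.603 L·cmH2O/min.
× 0.098 J/(L·cmH2O) → 9.761 J/min.

9.8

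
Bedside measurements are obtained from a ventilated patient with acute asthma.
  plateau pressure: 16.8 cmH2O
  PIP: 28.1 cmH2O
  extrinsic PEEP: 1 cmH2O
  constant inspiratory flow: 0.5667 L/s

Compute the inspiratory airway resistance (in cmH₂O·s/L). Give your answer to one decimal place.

Raw = (PIP − Pplat) / flow = (28.1 − 16.8) / 0.5667 = 11.3 / 0.5667 = 19.94 cmH2O·s/L.

19.9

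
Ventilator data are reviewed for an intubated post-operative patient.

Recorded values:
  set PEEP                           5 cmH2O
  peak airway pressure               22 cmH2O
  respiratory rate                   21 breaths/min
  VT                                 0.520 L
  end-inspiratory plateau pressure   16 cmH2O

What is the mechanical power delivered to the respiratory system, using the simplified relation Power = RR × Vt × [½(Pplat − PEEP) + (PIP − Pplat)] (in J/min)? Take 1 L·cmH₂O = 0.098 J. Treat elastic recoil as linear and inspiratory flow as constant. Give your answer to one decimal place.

Per-breath work = Vt × [½(Pplat−PEEP) + (PIP−Pplat)] = 0.520 × [0.5×11.0 + 6.0] = 0.520 × 11.5 = 5.98 L·cmH2O.
Power = 21 × 5.98 = 125.58 L·cmH2O/min.
× 0.098 J/(L·cmH2O) → 12.307 J/min.

12.3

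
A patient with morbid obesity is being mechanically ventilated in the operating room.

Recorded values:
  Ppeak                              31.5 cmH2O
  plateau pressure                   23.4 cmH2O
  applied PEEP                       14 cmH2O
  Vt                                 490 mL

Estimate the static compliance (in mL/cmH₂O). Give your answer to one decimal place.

52.1

Cstat = Vt / (Pplat − PEEP) = 490 / (23.4 − 14) = 490 / 9.4 = 52.128 mL/cmH2O.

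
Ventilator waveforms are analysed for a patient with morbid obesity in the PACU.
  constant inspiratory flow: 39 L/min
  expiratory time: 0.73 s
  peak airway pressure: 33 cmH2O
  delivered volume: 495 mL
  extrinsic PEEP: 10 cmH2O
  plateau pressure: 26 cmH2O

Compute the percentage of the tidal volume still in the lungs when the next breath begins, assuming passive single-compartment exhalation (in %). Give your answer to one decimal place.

Flow: 39 L/min ÷ 60 = 0.65 L/s.
R = (PIP − Pplat)/V̇ = (33 − 26) / 0.65 = 7.0/0.65 = 10.769 cmH2O·s/L.
C = Vt/(Pplat − PEEP) = 495.0 / (26 − 10) = 495.0/16.0 = 30.938 mL/cmH2O.
τ = R × C = 10.769 × 0.03094 L/cmH2O = 0.3332 s.
Fraction remaining at end-expiration = e^(−Te/τ) = e^(−0.73/0.3332) = 0.1118 → 11.18%.

11.2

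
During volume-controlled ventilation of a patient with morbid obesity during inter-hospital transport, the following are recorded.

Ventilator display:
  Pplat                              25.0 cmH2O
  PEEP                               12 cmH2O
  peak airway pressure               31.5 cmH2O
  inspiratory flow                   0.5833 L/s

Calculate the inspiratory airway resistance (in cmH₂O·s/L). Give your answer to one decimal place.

11.1

Raw = (PIP − Pplat) / flow = (31.5 − 25.0) / 0.5833 = 6.5 / 0.5833 = 11.143 cmH2O·s/L.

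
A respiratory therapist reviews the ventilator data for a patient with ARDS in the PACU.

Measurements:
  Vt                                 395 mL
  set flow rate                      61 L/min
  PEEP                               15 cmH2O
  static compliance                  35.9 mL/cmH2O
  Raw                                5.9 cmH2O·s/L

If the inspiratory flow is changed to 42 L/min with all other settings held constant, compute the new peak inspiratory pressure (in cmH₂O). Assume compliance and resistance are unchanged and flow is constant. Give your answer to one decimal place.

Flow: 61 L/min ÷ 60 = 1.0167 L/s.
New flow: 42 L/min ÷ 60 = 0.7 L/s.
PIP = Vt/C + R·V̇ + PEEP (constant-flow equation of motion).
Only the resistive term changes: ΔPIP = R × ΔV̇ = 5.9 × (0.7 − 1.0167) = 5.9 × -0.3167 = -1.869 cmH2O.
Original PIP = 395/35.9 + 5.9×1.0167 + 15 = 32.001 cmH2O; new PIP = 32.001 + (-1.869) = 30.132 cmH2O.

30.1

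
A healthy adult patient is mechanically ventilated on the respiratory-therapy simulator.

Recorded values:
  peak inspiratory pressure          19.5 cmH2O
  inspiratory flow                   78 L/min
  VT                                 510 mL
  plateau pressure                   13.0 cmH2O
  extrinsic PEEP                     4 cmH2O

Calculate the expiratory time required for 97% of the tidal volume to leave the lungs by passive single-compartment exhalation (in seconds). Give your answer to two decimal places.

0.99

Flow: 78 L/min ÷ 60 = 1.3 L/s.
R = (PIP − Pplat)/V̇ = (19.5 − 13.0) / 1.3 = 6.5/1.3 = 5.0 cmH2O·s/L.
C = Vt/(Pplat − PEEP) = 510.0 / (13.0 − 4) = 510.0/9.0 = 56.667 mL/cmH2O.
τ = R × C = 5.0 × 0.05667 L/cmH2O = 0.2834 s.
t = −τ·ln(1 − 0.97) = −0.2834·ln(0.03) = 0.9938 s.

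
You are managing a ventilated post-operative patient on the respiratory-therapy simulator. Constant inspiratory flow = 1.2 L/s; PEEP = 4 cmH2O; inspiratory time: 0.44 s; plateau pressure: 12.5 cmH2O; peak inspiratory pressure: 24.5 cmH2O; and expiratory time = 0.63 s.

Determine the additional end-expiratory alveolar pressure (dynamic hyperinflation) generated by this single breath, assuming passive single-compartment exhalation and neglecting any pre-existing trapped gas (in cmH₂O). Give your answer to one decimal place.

3.1

Vt = flow × Ti = 1.2 L/s × 0.44 s × 1000 mL/L = 528.0 mL.
R = (PIP − Pplat)/V̇ = (24.5 − 12.5) / 1.2 = 12.0/1.2 = 10.0 cmH2O·s/L.
C = Vt/(Pplat − PEEP) = 528.0 / (12.5 − 4) = 528.0/8.5 = 62.118 mL/cmH2O.
τ = R × C = 10.0 × 0.06212 L/cmH2O = 0.6212 s.
Fraction remaining = e^(−Te/τ) = e^(−0.63/0.6212) = 0.3627; trapped volume = 528.0 × 0.3627 = 191.51 mL.
Additional alveolar pressure from trapping ≈ V_trapped / C = 191.51 / 62.118 = 3.083 cmH2O.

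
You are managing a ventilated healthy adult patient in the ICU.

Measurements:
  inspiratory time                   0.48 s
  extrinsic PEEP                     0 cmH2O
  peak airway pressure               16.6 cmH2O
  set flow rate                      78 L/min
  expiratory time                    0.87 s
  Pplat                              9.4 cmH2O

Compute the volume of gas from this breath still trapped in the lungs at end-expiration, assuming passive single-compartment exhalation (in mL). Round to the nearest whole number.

59

Flow: 78 L/min ÷ 60 = 1.3 L/s.
Vt = flow × Ti = 1.3 L/s × 0.48 s × 1000 mL/L = 624.0 mL.
R = (PIP − Pplat)/V̇ = (16.6 − 9.4) / 1.3 = 7.2/1.3 = 5.538 cmH2O·s/L.
C = Vt/(Pplat − PEEP) = 624.0 / (9.4 − 0) = 624.0/9.4 = 66.383 mL/cmH2O.
τ = R × C = 5.538 × 0.06638 L/cmH2O = 0.3676 s.
Fraction remaining = e^(−Te/τ) = e^(−0.87/0.3676) = 0.09379.
Trapped volume = 624.0 × 0.09379 = 58.525 mL.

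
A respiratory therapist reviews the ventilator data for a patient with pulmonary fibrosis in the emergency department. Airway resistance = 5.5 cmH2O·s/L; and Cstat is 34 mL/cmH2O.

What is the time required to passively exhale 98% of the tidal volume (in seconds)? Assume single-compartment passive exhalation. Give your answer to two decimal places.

0.73

τ = R × C = 5.5 × 34 mL/cmH2O = 5.5 × 0.034 L/cmH2O = 0.187 s.
Exhaled fraction f = 1 − e^(−t/τ) → t = −τ·ln(1 − f) = −0.187·ln(0.02) = 0.7315 s.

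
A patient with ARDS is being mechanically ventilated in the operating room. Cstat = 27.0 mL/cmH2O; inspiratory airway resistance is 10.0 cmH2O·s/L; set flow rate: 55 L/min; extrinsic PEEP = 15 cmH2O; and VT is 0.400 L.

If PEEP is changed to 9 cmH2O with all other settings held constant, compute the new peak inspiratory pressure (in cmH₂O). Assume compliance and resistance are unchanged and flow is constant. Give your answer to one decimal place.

Flow: 55 L/min ÷ 60 = 0.9167 L/s.
PIP = Vt/C + R·V̇ + PEEP (constant-flow equation of motion).
Only the baseline term changes: ΔPIP = ΔPEEP = 9 − 15 = -6.0 cmH2O.
Original PIP = 400/27.0 + 10.0×0.9167 + 15 = 38.982 cmH2O; new PIP = 38.982 + (-6.0) = 32.982 cmH2O.

33.0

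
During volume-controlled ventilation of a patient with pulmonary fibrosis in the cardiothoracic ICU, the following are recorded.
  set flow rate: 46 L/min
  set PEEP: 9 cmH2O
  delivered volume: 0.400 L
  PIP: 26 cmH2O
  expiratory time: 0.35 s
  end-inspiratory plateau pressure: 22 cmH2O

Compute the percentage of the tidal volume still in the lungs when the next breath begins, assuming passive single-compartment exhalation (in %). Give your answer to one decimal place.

11.3

Flow: 46 L/min ÷ 60 = 0.7667 L/s.
R = (PIP − Pplat)/V̇ = (26 − 22) / 0.7667 = 4.0/0.7667 = 5.217 cmH2O·s/L.
C = Vt/(Pplat − PEEP) = 400.0 / (22 − 9) = 400.0/13.0 = 30.769 mL/cmH2O.
τ = R × C = 5.217 × 0.03077 L/cmH2O = 0.1605 s.
Fraction remaining at end-expiration = e^(−Te/τ) = e^(−0.35/0.1605) = 0.113 → 11.3%.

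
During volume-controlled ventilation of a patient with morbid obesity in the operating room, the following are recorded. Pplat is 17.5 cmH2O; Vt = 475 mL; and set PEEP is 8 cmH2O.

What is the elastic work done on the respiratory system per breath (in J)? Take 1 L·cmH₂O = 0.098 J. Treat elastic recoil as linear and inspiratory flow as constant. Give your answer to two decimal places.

0.22

Elastic work ≈ ½ × (Pplat − PEEP) × Vt = 0.5 × (17.5 − 8) × 0.475 L = 0.5 × 9.5 × 0.475 = 2.256 L·cmH2O.
× 0.098 J/(L·cmH2O) → 0.2211 J.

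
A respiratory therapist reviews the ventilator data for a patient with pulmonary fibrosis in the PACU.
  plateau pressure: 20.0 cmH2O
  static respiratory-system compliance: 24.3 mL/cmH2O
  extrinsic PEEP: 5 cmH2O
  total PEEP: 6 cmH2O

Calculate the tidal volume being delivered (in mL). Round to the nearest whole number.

End-expiratory occlusion gives total PEEP = 6 cmH2O (intrinsic PEEP = 6 − 5 = 1). Use total PEEP for the elastic gradient.
Vt = Cstat × (Pplat − PEEPtotal) = 24.3 × (20.0 − 6) = 24.3 × 14.0 = 340.2 mL.

340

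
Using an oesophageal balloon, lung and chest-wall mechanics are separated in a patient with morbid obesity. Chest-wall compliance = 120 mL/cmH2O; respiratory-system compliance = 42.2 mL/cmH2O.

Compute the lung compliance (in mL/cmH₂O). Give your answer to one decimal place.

65.1

1/CL = 1/Crs − 1/Ccw.
1/CL = 1/42.2 − 1/120 = 0.01536.
CL = 65.104 mL/cmH2O.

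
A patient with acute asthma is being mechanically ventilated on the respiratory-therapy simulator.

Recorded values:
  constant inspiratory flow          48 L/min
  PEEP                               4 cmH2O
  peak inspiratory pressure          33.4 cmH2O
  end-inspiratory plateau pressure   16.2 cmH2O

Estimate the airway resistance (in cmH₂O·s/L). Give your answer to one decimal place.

Flow: 48 L/min ÷ 60 = 0.8 L/s.
Raw = (PIP − Pplat) / flow = (33.4 − 16.2) / 0.8 = 17.2 / 0.8 = 21.5 cmH2O·s/L.

21.5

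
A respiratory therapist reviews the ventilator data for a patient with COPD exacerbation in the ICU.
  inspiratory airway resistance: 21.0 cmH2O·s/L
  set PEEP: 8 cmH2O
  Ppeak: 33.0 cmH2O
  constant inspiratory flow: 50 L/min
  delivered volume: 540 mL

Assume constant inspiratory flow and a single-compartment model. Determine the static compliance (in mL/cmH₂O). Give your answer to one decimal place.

Flow: 50 L/min ÷ 60 = 0.8333 L/s.
Equation of motion (constant flow): PIP = Vt/C + R·V̇ + PEEP.
Vt/C = PIP − R·V̇ − PEEP = 33.0 − 21.0×0.8333 − 8 = 33.0 − 17.499 − 8 = 7.501 cmH2O.
C = Vt / 7.501 = 540 / 7.501 = 71.99 mL/cmH2O.

72.0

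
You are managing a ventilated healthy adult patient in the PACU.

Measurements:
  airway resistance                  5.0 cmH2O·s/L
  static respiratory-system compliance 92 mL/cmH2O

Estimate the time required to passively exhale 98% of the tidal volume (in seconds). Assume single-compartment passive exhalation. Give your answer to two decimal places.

τ = R × C = 5.0 × 92 mL/cmH2O = 5.0 × 0.092 L/cmH2O = 0.46 s.
Exhaled fraction f = 1 − e^(−t/τ) → t = −τ·ln(1 − f) = −0.46·ln(0.02) = 1.8 s.

1.80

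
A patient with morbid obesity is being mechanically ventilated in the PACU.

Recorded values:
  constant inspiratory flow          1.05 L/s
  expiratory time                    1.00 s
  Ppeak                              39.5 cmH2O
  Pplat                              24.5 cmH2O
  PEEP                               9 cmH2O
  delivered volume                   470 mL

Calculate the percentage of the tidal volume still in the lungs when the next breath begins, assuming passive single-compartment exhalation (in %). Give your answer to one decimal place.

R = (PIP − Pplat)/V̇ = (39.5 − 24.5) / 1.05 = 15.0/1.05 = 14.286 cmH2O·s/L.
C = Vt/(Pplat − PEEP) = 470.0 / (24.5 − 9) = 470.0/15.5 = 30.323 mL/cmH2O.
τ = R × C = 14.286 × 0.03032 L/cmH2O = 0.4332 s.
Fraction remaining at end-expiration = e^(−Te/τ) = e^(−1.00/0.4332) = 0.09942 → 9.942%.

9.9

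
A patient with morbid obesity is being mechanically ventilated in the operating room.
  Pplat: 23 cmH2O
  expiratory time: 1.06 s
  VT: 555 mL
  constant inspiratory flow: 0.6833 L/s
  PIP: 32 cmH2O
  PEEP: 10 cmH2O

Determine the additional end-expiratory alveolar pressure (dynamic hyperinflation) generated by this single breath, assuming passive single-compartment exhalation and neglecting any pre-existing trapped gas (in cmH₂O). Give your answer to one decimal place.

R = (PIP − Pplat)/V̇ = (32 − 23) / 0.6833 = 9.0/0.6833 = 13.171 cmH2O·s/L.
C = Vt/(Pplat − PEEP) = 555.0 / (23 − 10) = 555.0/13.0 = 42.692 mL/cmH2O.
τ = R × C = 13.171 × 0.04269 L/cmH2O = 0.5623 s.
Fraction remaining = e^(−Te/τ) = e^(−1.06/0.5623) = 0.1518; trapped volume = 555.0 × 0.1518 = 84.249 mL.
Additional alveolar pressure from trapping ≈ V_trapped / C = 84.249 / 42.692 = 1.973 cmH2O.

2.0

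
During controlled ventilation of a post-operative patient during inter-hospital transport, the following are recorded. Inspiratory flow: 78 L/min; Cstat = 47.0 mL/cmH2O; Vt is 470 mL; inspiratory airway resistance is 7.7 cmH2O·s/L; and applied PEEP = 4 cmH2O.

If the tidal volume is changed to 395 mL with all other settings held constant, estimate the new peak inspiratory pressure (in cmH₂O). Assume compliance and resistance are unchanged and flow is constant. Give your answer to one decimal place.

22.4

Flow: 78 L/min ÷ 60 = 1.3 L/s.
PIP = Vt/C + R·V̇ + PEEP (constant-flow equation of motion).
Only the elastic term changes: ΔPIP = ΔVt / C = (395 − 470) / 47.0 = -1.596 cmH2O.
Original PIP = 470/47.0 + 7.7×1.3 + 4 = 24.01 cmH2O; new PIP = 24.01 + (-1.596) = 22.414 cmH2O.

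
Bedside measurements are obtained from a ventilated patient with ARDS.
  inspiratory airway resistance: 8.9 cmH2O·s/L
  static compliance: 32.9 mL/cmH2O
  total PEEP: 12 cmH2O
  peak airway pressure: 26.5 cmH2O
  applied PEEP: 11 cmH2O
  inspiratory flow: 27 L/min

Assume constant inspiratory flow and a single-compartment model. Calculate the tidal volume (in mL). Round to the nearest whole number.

Flow: 27 L/min ÷ 60 = 0.45 L/s.
Total PEEP = 12 cmH2O (set 11 + intrinsic 1); this is the baseline alveolar pressure.
Equation of motion (constant flow): PIP = Vt/C + R·V̇ + PEEP.
Vt/C = PIP − R·V̇ − PEEP = 26.5 − 4.005 − 12 = 10.495 cmH2O.
Vt = C × 10.495 = 32.9 × 10.495 = 345.29 mL.

345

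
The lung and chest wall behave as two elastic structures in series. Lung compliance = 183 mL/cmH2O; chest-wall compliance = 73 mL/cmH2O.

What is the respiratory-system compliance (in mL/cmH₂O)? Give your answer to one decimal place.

Lung and chest wall are elastances in series: 1/Crs = 1/CL + 1/Ccw.
1/Crs = 1/183 + 1/73 = 0.01916.
Crs = 52.192 mL/cmH2O.

52.2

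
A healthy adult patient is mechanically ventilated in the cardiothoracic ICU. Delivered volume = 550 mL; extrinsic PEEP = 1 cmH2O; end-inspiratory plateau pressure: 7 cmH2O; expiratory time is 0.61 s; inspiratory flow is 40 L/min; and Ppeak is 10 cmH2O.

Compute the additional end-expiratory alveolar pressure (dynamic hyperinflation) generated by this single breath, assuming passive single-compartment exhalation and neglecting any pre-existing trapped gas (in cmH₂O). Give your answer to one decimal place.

Flow: 40 L/min ÷ 60 = 0.6667 L/s.
R = (PIP − Pplat)/V̇ = (10 − 7) / 0.6667 = 3.0/0.6667 = 4.5 cmH2O·s/L.
C = Vt/(Pplat − PEEP) = 550.0 / (7 − 1) = 550.0/6.0 = 91.667 mL/cmH2O.
τ = R × C = 4.5 × 0.09167 L/cmH2O = 0.4125 s.
Fraction remaining = e^(−Te/τ) = e^(−0.61/0.4125) = 0.2279; trapped volume = 550.0 × 0.2279 = 125.35 mL.
Additional alveolar pressure from trapping ≈ V_trapped / C = 125.35 / 91.667 = 1.367 cmH2O.

1.4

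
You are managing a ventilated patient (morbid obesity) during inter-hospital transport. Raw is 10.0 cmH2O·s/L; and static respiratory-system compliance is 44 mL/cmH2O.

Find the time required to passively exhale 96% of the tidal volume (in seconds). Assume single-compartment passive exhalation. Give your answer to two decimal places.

τ = R × C = 10.0 × 44 mL/cmH2O = 10.0 × 0.044 L/cmH2O = 0.44 s.
Exhaled fraction f = 1 − e^(−t/τ) → t = −τ·ln(1 − f) = −0.44·ln(0.04) = 1.416 s.

1.42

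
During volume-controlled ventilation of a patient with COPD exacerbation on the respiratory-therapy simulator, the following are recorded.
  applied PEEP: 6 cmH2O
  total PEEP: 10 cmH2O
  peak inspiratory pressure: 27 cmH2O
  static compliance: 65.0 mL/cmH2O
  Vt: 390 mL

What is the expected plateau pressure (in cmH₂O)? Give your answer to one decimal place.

End-expiratory occlusion gives total PEEP = 10 cmH2O (intrinsic PEEP = 10 − 6 = 4). Use total PEEP for the elastic gradient.
Pplat = PEEPtotal + Vt / Cstat = 10 + 390 / 65.0 = 10 + 6.0 = 16.0 cmH2O.

16.0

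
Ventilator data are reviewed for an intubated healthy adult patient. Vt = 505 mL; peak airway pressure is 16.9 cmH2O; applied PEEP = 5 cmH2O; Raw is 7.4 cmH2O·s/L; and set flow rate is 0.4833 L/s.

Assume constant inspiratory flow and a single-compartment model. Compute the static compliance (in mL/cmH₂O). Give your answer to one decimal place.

Equation of motion (constant flow): PIP = Vt/C + R·V̇ + PEEP.
Vt/C = PIP − R·V̇ − PEEP = 16.9 − 7.4×0.4833 − 5 = 16.9 − 3.576 − 5 = 8.324 cmH2O.
C = Vt / 8.324 = 505 / 8.324 = 60.668 mL/cmH2O.

60.7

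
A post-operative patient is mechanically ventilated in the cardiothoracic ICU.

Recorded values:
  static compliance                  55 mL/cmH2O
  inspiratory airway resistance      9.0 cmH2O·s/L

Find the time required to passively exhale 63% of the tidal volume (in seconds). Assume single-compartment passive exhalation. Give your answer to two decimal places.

τ = R × C = 9.0 × 55 mL/cmH2O = 9.0 × 0.055 L/cmH2O = 0.495 s.
Exhaled fraction f = 1 − e^(−t/τ) → t = −τ·ln(1 − f) = −0.495·ln(0.37) = 0.4922 s.

0.49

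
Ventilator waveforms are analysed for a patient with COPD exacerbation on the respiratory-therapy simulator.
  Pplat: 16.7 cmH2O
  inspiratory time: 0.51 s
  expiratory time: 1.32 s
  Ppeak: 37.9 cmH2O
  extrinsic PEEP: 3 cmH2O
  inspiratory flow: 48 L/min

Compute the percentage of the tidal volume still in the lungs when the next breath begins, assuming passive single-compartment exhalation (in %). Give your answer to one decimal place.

Flow: 48 L/min ÷ 60 = 0.8 L/s.
Vt = flow × Ti = 0.8 L/s × 0.51 s × 1000 mL/L = 408.0 mL.
R = (PIP − Pplat)/V̇ = (37.9 − 16.7) / 0.8 = 21.2/0.8 = 26.5 cmH2O·s/L.
C = Vt/(Pplat − PEEP) = 408.0 / (16.7 − 3) = 408.0/13.7 = 29.781 mL/cmH2O.
τ = R × C = 26.5 × 0.02978 L/cmH2O = 0.7892 s.
Fraction remaining at end-expiration = e^(−Te/τ) = e^(−1.32/0.7892) = 0.1878 → 18.78%.

18.8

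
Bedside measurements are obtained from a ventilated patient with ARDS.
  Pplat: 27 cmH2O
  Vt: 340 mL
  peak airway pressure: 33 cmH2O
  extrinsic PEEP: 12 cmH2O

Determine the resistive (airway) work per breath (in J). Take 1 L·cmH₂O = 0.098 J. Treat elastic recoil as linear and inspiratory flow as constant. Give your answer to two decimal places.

With constant inspiratory flow the resistive pressure is constant at PIP − Pplat = 33 − 27 = 6.0 cmH2O, so resistive work = 6.0 × 0.340 = 2.04 L·cmH2O.
× 0.098 J/(L·cmH2O) → 0.1999 J.

0.20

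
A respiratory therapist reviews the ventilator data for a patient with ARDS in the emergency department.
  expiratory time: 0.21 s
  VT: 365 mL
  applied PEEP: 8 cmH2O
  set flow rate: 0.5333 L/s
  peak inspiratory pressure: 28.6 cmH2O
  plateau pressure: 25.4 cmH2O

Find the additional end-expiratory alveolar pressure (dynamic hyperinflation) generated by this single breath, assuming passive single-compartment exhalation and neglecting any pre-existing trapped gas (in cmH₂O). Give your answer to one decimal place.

R = (PIP − Pplat)/V̇ = (28.6 − 25.4) / 0.5333 = 3.2/0.5333 = 6.0 cmH2O·s/L.
C = Vt/(Pplat − PEEP) = 365.0 / (25.4 − 8) = 365.0/17.4 = 20.977 mL/cmH2O.
τ = R × C = 6.0 × 0.02098 L/cmH2O = 0.1259 s.
Fraction remaining = e^(−Te/τ) = e^(−0.21/0.1259) = 0.1886; trapped volume = 365.0 × 0.1886 = 68.839 mL.
Additional alveolar pressure from trapping ≈ V_trapped / C = 68.839 / 20.977 = 3.282 cmH2O.

3.3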